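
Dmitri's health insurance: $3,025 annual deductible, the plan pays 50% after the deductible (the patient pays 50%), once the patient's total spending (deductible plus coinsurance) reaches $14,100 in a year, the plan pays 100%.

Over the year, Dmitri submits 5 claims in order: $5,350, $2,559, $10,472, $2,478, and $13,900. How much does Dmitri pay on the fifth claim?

Claim 1 — $5,350: $3,025 to deductible, leaving $2,325; 50% of $2,325 = $1,162.50. Patient pays $4,187.50; OOP now $4,187.50.
Claim 2 — $2,559: 50% coinsurance on $2,559 = $1,279.50. Patient pays $1,279.50; OOP now $5,467.
Claim 3 — $10,472: 50% coinsurance on $10,472 = $5,236. Patient owes $5,236 (running OOP $10,703).
Claim 4 — $2,478: 50% coinsurance on $2,478 = $1,239. Cost to patient: $1,239. OOP to date $11,942.
Claim 5 — $13,900: 50% coinsurance on $13,900 = $6,950. Adding that to $11,942 gives $18,892, past the $14,100 cap; patient pays only $14,100 − $11,942 = $2,158.

$2,158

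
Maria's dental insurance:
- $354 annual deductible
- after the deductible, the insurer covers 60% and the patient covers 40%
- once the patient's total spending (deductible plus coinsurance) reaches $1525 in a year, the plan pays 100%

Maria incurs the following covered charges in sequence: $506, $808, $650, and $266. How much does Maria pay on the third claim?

Claim 1 ($506): deductible takes $354, $152 remains; 40% of $152 = $60.80. Patient owes $414.80 (running OOP $414.80).
Claim 2 ($808): deductible already satisfied, so patient's share is 40% × $808 = $323.20. Patient owes $323.20 (running OOP $738).
Claim 3 ($650): deductible already satisfied, so patient's share is 40% × $650 = $260. Patient pays $260; OOP now $998.

$260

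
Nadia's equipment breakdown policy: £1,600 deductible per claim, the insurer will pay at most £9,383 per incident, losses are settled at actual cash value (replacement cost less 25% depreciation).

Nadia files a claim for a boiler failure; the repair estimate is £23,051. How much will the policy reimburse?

Depreciate 25%: the covered value is £23,051 × 0.75 = £17,288.25.
Subtract the deductible: £17,288.25 − £1,600 = £15,688.25.
£15,688.25 exceeds the £9,383 limit, so the insurer pays the limit: £9,383.

£9,383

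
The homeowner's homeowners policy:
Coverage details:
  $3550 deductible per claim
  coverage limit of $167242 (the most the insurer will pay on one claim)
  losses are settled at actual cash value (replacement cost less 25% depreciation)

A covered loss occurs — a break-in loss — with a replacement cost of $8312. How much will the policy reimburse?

$2684

Actual cash value after 25% depreciation: $8312 × 75% = $6234.
After the deductible, $6234 − $3550 = $2684 remains.
That's under the $167242 cap, so the insurer reimburses the full $2684.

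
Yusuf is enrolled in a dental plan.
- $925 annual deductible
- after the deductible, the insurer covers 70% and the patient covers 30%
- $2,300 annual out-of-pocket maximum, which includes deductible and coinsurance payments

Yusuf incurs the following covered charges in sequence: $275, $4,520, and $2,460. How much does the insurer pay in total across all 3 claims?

$4,955

Claim 1 ($275): all of it applies to the deductible. Patient pays $275; OOP now $275. Insurer: $275 − $275 = $0.
Claim 2 ($4,520): deductible takes $650, $3,870 remains; coinsurance $3,870 × 30% = $1,161. Patient owes $1,811 (running OOP $2,086). Insurer: $4,520 − $1,811 = $2,709.
Claim 3 ($2,460): deductible met; 30% of $2,460 = $738. OOP would hit $2,824 > $2,300, so the cap limits the patient to $2,300 − $2,086 = $214. Plan pays $2,460 − $214 = $2,246.
Insurer total: $0 + $2,709 + $2,246 = $4,955.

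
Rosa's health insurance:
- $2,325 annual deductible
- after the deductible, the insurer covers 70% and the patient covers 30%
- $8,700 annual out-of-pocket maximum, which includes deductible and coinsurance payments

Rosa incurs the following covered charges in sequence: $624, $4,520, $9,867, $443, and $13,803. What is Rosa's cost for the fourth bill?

Claim 1 — $624: entire amount goes to the deductible. Patient owes $624 (running OOP $624).
Claim 2 — $4,520: deductible takes $1,701, $2,819 remains; patient's 30% is $845.70. Cost to patient: $2,546.70. OOP to date $3,170.70.
Claim 3 — $9,867: 30% coinsurance on $9,867 = $2,960.10. Patient owes $2,960.10 (running OOP $6,130.80).
Claim 4 — $443: deductible met; 30% of $443 = $132.90. Patient owes $132.90 (running OOP $6,263.70).

$132.90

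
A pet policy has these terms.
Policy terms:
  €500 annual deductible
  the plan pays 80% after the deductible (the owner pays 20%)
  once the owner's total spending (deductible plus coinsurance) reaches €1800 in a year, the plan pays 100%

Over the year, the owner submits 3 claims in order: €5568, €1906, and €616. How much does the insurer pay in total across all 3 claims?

Claim 1 — €5568: €500 to deductible, leaving €5068; 20% of €5068 = €1013.60. Owner pays €1513.60; OOP now €1513.60. Insurer: €5568 − €1513.60 = €4054.40.
Claim 2 — €1906: deductible already satisfied, so owner's share is 20% × €1906 = €381.20. OOP would hit €1894.80 > €1800, so the cap limits the owner to €1800 − €1513.60 = €286.40. Plan pays €1906 − €286.40 = €1619.60.
Claim 3 — €616: deductible already satisfied, so owner's share is 20% × €616 = €123.20. OOP would hit €1923.20 > €1800, so the cap limits the owner to €1800 − €1800 = €0. Plan pays €616 − €0 = €616.
Insurer total: €4054.40 + €1619.60 + €616 = €6290.

€6290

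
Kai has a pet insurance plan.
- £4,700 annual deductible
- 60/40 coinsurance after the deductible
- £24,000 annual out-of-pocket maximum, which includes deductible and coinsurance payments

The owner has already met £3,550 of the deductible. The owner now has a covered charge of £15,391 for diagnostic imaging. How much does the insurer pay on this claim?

£8,544.60

Remaining deductible: £4,700 − £3,550 = £1,150.
That leaves £15,391 − £1,150 = £14,241 for coinsurance.
Coinsurance: £14,241 × 40% = £5,696.40.
That puts the owner's cost at £1,150 + £5,696.40 = £6,846.40 before any cap.
Total out-of-pocket so far would be £3,550 + £6,846.40 = £10,396.40, below the £24,000 cap — no reduction.
The insurer covers the remainder: £15,391 − £6,846.40 = £8,544.60.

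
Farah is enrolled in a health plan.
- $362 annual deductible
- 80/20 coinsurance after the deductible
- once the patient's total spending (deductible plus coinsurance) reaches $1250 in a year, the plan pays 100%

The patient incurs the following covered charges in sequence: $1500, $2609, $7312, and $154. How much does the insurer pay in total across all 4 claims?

Bill 1, $1500: $362 to deductible, leaving $1138; 20% of $1138 = $227.60. Patient owes $589.60 (running OOP $589.60). Insurer: $1500 − $589.60 = $910.40.
Bill 2, $2609: deductible met; 20% of $2609 = $521.80. Patient pays $521.80; OOP now $1111.40. Plan pays $2609 − $521.80 = $2087.20.
Bill 3, $7312: 20% coinsurance on $7312 = $1462.40. That would push OOP to $2573.80, over the $1250 cap, so patient pays $1250 − $1111.40 = $138.60. Plan pays $7312 − $138.60 = $7173.40.
Bill 4, $154: deductible already satisfied, so patient's share is 20% × $154 = $30.80. Adding that to $1250 gives $1280.80, past the $1250 cap; patient pays only $1250 − $1250 = $0. Plan pays $154 − $0 = $154.
Insurer total: $910.40 + $2087.20 + $7173.40 + $154 = $10325.

$10325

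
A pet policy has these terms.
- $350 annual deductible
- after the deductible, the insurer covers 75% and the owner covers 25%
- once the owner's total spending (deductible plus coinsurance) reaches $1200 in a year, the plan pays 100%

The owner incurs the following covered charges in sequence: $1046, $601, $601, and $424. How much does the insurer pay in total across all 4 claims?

$1741.50

Claim 1 — $1046: deductible takes $350, $696 remains; 25% of $696 = $174. Cost to owner: $524. OOP to date $524. Insurer: $1046 − $524 = $522.
Claim 2 — $601: 25% coinsurance on $601 = $150.25. Cost to owner: $150.25. OOP to date $674.25. Plan pays $601 − $150.25 = $450.75.
Claim 3 — $601: deductible met; 25% of $601 = $150.25. Cost to owner: $150.25. OOP to date $824.50. Plan pays $601 − $150.25 = $450.75.
Claim 4 — $424: deductible already satisfied, so owner's share is 25% × $424 = $106. Cost to owner: $106. OOP to date $930.50. Plan pays $424 − $106 = $318.
Insurer total: $522 + $450.75 + $450.75 + $318 = $1741.50.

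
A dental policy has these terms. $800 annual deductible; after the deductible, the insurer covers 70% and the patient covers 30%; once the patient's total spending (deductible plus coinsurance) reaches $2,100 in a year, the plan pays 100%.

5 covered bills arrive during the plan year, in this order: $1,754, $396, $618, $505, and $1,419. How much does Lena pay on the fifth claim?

Claim 1 — $1,754: deductible takes $800, $954 remains; coinsurance $954 × 30% = $286.20. Cost to patient: $1,086.20. OOP to date $1,086.20.
Claim 2 — $396: 30% coinsurance on $396 = $118.80. Cost to patient: $118.80. OOP to date $1,205.
Claim 3 — $618: deductible met; 30% of $618 = $185.40. Cost to patient: $185.40. OOP to date $1,390.40.
Claim 4 — $505: deductible already satisfied, so patient's share is 30% × $505 = $151.50. Patient owes $151.50 (running OOP $1,541.90).
Claim 5 — $1,419: deductible met; 30% of $1,419 = $425.70. Patient owes $425.70 (running OOP $1,967.60).

$425.70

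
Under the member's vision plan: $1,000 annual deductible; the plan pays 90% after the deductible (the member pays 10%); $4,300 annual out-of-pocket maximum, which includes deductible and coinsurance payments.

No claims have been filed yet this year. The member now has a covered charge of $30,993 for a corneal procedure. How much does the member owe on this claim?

Nothing has been paid toward the $1,000 deductible, so the first $1,000 of this charge is applied there.
After the $1,000 deductible portion, $30,993 − $1,000 = $29,993 is subject to coinsurance.
10% of $29,993 = $2,999.30 falls to the member.
So the member owes $1,000 + $2,999.30 = $3,999.30 before any cap.
Total out-of-pocket so far would be $0 + $3,999.30 = $3,999.30, below the $4,300 cap — no reduction.

$3,999.30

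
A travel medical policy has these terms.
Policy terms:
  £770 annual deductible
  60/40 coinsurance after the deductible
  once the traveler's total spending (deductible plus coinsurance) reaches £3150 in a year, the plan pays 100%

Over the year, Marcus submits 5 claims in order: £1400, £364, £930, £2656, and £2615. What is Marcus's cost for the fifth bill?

#1 (£1400): £770 finishes the deductible; £630 goes to coinsurance; traveler's 40% is £252. Traveler owes £1022 (running OOP £1022).
#2 (£364): deductible met; 40% of £364 = £145.60. Traveler pays £145.60; OOP now £1167.60.
#3 (£930): deductible already satisfied, so traveler's share is 40% × £930 = £372. Cost to traveler: £372. OOP to date £1539.60.
#4 (£2656): deductible met; 40% of £2656 = £1062.40. Traveler owes £1062.40 (running OOP £2602).
#5 (£2615): deductible met; 40% of £2615 = £1046. Adding that to £2602 gives £3648, past the £3150 cap; traveler pays only £3150 − £2602 = £548.

£548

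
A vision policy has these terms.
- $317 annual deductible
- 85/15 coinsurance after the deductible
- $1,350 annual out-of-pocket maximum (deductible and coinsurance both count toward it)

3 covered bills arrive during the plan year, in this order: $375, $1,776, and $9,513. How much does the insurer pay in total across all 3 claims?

$10,314

Claim 1 — $375: $317 to deductible, leaving $58; member's 15% is $8.70. Member owes $325.70 (running OOP $325.70). Insurer: $375 − $325.70 = $49.30.
Claim 2 — $1,776: 15% coinsurance on $1,776 = $266.40. Cost to member: $266.40. OOP to date $592.10. Insurer: $1,776 − $266.40 = $1,509.60.
Claim 3 — $9,513: 15% coinsurance on $9,513 = $1,426.95. Adding that to $592.10 gives $2,019.05, past the $1,350 cap; member pays only $1,350 − $592.10 = $757.90. Plan pays $9,513 − $757.90 = $8,755.10.
Insurer total: $49.30 + $1,509.60 + $8,755.10 = $10,314.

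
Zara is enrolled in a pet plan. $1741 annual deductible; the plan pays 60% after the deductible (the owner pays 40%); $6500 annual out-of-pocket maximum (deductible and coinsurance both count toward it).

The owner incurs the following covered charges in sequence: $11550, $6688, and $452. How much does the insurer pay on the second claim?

$5852.60

Claim 1 ($11550): deductible takes $1741, $9809 remains; 40% of $9809 = $3923.60. Owner pays $5664.60; OOP now $5664.60. Plan pays $11550 − $5664.60 = $5885.40.
Claim 2 ($6688): deductible met; 40% of $6688 = $2675.20. That would push OOP to $8339.80, over the $6500 cap, so owner pays $6500 − $5664.60 = $835.40. Plan pays $6688 − $835.40 = $5852.60.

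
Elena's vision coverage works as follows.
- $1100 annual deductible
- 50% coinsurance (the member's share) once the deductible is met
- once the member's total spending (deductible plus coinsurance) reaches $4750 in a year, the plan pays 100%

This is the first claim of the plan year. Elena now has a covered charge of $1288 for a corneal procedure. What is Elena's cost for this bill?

$1194

Deductible not yet touched, so the first $1100 of the bill goes to the deductible.
That leaves $1288 − $1100 = $188 for coinsurance.
Member's 50% share of $188 is $94.
So the member owes $1100 + $94 = $1194 before any cap.
Year-to-date out-of-pocket becomes $0 + $1194 = $1194, still under the $4750 maximum, so no cap applies.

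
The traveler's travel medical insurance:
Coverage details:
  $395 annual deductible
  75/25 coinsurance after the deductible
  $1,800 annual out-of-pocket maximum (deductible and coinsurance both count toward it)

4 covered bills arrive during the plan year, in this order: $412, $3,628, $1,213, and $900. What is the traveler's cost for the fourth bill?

Claim 1 — $412: $395 to deductible, leaving $17; 25% of $17 = $4.25. Cost to traveler: $399.25. OOP to date $399.25.
Claim 2 — $3,628: 25% coinsurance on $3,628 = $907. Cost to traveler: $907. OOP to date $1,306.25.
Claim 3 — $1,213: 25% coinsurance on $1,213 = $303.25. Cost to traveler: $303.25. OOP to date $1,609.50.
Claim 4 — $900: 25% coinsurance on $900 = $225. Adding that to $1,609.50 gives $1,834.50, past the $1,800 cap; traveler pays only $1,800 − $1,609.50 = $190.50.

$190.50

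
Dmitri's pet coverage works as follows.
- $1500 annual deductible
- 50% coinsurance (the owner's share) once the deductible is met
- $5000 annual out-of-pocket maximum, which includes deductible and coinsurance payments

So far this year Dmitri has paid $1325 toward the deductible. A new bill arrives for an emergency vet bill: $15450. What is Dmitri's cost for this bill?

$3675

Remaining deductible: $1500 − $1325 = $175.
That leaves $15450 − $175 = $15275 for coinsurance.
Owner's 50% share of $15275 is $7637.50.
Owner responsibility before any cap: $175 + $7637.50 = $7812.50.
That would bring total out-of-pocket to $9137.50, past the $5000 cap. The owner is capped at $5000 − $1325 = $3675 on this claim.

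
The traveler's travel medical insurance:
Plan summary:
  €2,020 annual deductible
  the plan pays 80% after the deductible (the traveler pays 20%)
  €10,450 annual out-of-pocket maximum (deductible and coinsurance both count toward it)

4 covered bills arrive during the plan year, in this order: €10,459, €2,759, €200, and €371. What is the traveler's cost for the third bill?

Bill 1, €10,459: deductible takes €2,020, €8,439 remains; coinsurance €8,439 × 20% = €1,687.80. Cost to traveler: €3,707.80. OOP to date €3,707.80.
Bill 2, €2,759: deductible already satisfied, so traveler's share is 20% × €2,759 = €551.80. Traveler owes €551.80 (running OOP €4,259.60).
Bill 3, €200: deductible already satisfied, so traveler's share is 20% × €200 = €40. Traveler pays €40; OOP now €4,299.60.

€40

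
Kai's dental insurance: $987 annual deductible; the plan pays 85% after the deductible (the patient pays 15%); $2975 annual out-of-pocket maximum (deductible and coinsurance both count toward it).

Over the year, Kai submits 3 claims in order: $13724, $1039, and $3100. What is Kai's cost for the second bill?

Claim 1 ($13724): $987 finishes the deductible; $12737 goes to coinsurance; coinsurance $12737 × 15% = $1910.55. Patient owes $2897.55 (running OOP $2897.55).
Claim 2 ($1039): 15% coinsurance on $1039 = $155.85. Adding that to $2897.55 gives $3053.40, past the $2975 cap; patient pays only $2975 − $2897.55 = $77.45.

$77.45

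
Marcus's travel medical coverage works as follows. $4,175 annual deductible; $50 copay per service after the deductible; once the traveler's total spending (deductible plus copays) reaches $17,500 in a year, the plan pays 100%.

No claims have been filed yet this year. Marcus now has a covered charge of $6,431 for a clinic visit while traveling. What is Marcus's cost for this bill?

$4,225

Nothing has been paid toward the $4,175 deductible, so the first $4,175 of this charge is applied there.
After the $4,175 deductible portion, $6,431 − $4,175 = $2,256 is subject to the copay.
Copay on this service: $50.
That puts the traveler's cost at $4,175 + $50 = $4,225 before any cap.
Cumulative spending $0 + $4,225 = $4,225 stays under the $17,500 maximum.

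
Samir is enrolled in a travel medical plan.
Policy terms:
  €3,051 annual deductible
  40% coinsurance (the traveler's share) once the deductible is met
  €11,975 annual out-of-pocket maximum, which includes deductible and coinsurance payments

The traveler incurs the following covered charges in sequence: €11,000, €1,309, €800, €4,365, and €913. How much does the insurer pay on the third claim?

#1 (€11,000): €3,051 finishes the deductible; €7,949 goes to coinsurance; coinsurance €7,949 × 40% = €3,179.60. Cost to traveler: €6,230.60. OOP to date €6,230.60. Plan pays €11,000 − €6,230.60 = €4,769.40.
#2 (€1,309): deductible met; 40% of €1,309 = €523.60. Traveler owes €523.60 (running OOP €6,754.20). Plan pays €1,309 − €523.60 = €785.40.
#3 (€800): 40% coinsurance on €800 = €320. Traveler pays €320; OOP now €7,074.20. Insurer: €800 − €320 = €480.

€480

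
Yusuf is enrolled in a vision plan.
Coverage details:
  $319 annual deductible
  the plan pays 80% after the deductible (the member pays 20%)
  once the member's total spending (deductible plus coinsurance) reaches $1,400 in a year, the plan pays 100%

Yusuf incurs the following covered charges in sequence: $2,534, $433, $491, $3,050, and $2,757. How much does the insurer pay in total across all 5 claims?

Bill 1, $2,534: deductible takes $319, $2,215 remains; member's 20% is $443. Cost to member: $762. OOP to date $762. Insurer: $2,534 − $762 = $1,772.
Bill 2, $433: 20% coinsurance on $433 = $86.60. Member pays $86.60; OOP now $848.60. Plan pays $433 − $86.60 = $346.40.
Bill 3, $491: deductible met; 20% of $491 = $98.20. Member owes $98.20 (running OOP $946.80). Plan pays $491 − $98.20 = $392.80.
Bill 4, $3,050: deductible already satisfied, so member's share is 20% × $3,050 = $610. Adding that to $946.80 gives $1,556.80, past the $1,400 cap; member pays only $1,400 − $946.80 = $453.20. Plan pays $3,050 − $453.20 = $2,596.80.
Bill 5, $2,757: deductible already satisfied, so member's share is 20% × $2,757 = $551.40. OOP would hit $1,951.40 > $1,400, so the cap limits the member to $1,400 − $1,400 = $0. Insurer: $2,757 − $0 = $2,757.
Insurer total: $1,772 + $346.40 + $392.80 + $2,596.80 + $2,757 = $7,865.

$7,865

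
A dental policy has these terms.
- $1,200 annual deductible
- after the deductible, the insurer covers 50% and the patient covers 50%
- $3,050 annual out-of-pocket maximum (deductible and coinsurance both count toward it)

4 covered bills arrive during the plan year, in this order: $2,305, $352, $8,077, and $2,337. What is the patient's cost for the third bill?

Claim 1 — $2,305: deductible takes $1,200, $1,105 remains; 50% of $1,105 = $552.50. Patient owes $1,752.50 (running OOP $1,752.50).
Claim 2 — $352: 50% coinsurance on $352 = $176. Cost to patient: $176. OOP to date $1,928.50.
Claim 3 — $8,077: 50% coinsurance on $8,077 = $4,038.50. That would push OOP to $5,967, over the $3,050 cap, so patient pays $3,050 − $1,928.50 = $1,121.50.

$1,121.50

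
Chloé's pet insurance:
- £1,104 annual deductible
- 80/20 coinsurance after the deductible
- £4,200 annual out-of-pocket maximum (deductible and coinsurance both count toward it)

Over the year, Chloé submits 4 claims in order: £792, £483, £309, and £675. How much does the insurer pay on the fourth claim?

Bill 1, £792: fully absorbed by the deductible. Owner owes £792 (running OOP £792). Insurer: £792 − £792 = £0.
Bill 2, £483: £312 finishes the deductible; £171 goes to coinsurance; owner's 20% is £34.20. Cost to owner: £346.20. OOP to date £1,138.20. Insurer: £483 − £346.20 = £136.80.
Bill 3, £309: deductible met; 20% of £309 = £61.80. Owner owes £61.80 (running OOP £1,200). Plan pays £309 − £61.80 = £247.20.
Bill 4, £675: deductible already satisfied, so owner's share is 20% × £675 = £135. Owner pays £135; OOP now £1,335. Insurer: £675 − £135 = £540.

£540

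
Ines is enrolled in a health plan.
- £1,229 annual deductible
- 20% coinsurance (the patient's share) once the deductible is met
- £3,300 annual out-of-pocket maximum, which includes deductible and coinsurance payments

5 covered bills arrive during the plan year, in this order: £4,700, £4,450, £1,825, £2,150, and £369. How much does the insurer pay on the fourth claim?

#1 (£4,700): deductible takes £1,229, £3,471 remains; 20% of £3,471 = £694.20. Patient owes £1,923.20 (running OOP £1,923.20). Plan pays £4,700 − £1,923.20 = £2,776.80.
#2 (£4,450): deductible already satisfied, so patient's share is 20% × £4,450 = £890. Cost to patient: £890. OOP to date £2,813.20. Plan pays £4,450 − £890 = £3,560.
#3 (£1,825): deductible already satisfied, so patient's share is 20% × £1,825 = £365. Patient pays £365; OOP now £3,178.20. Plan pays £1,825 − £365 = £1,460.
#4 (£2,150): deductible met; 20% of £2,150 = £430. Adding that to £3,178.20 gives £3,608.20, past the £3,300 cap; patient pays only £3,300 − £3,178.20 = £121.80. Insurer: £2,150 − £121.80 = £2,028.20.

£2,028.20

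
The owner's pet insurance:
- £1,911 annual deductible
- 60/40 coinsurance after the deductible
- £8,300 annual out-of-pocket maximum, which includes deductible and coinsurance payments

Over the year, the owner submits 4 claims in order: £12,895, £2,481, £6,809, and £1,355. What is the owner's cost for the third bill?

Claim 1 — £12,895: £1,911 finishes the deductible; £10,984 goes to coinsurance; 40% of £10,984 = £4,393.60. Owner pays £6,304.60; OOP now £6,304.60.
Claim 2 — £2,481: deductible met; 40% of £2,481 = £992.40. Owner pays £992.40; OOP now £7,297.
Claim 3 — £6,809: 40% coinsurance on £6,809 = £2,723.60. Adding that to £7,297 gives £10,020.60, past the £8,300 cap; owner pays only £8,300 − £7,297 = £1,003.

£1,003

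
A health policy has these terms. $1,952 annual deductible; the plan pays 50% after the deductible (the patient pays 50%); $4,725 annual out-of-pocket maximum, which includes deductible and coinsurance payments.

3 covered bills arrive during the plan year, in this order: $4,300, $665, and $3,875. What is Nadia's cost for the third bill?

$1,266.50

Claim 1 — $4,300: $1,952 finishes the deductible; $2,348 goes to coinsurance; coinsurance $2,348 × 50% = $1,174. Cost to patient: $3,126. OOP to date $3,126.
Claim 2 — $665: deductible already satisfied, so patient's share is 50% × $665 = $332.50. Cost to patient: $332.50. OOP to date $3,458.50.
Claim 3 — $3,875: deductible met; 50% of $3,875 = $1,937.50. OOP would hit $5,396 > $4,725, so the cap limits the patient to $4,725 − $3,458.50 = $1,266.50.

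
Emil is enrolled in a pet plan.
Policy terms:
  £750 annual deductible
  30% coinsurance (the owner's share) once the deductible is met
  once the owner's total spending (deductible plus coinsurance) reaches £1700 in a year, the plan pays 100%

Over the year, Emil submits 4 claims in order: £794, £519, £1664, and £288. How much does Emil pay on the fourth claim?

£86.40

Claim 1 (£794): £750 finishes the deductible; £44 goes to coinsurance; coinsurance £44 × 30% = £13.20. Cost to owner: £763.20. OOP to date £763.20.
Claim 2 (£519): 30% coinsurance on £519 = £155.70. Cost to owner: £155.70. OOP to date £918.90.
Claim 3 (£1664): deductible already satisfied, so owner's share is 30% × £1664 = £499.20. Owner owes £499.20 (running OOP £1418.10).
Claim 4 (£288): deductible met; 30% of £288 = £86.40. Owner owes £86.40 (running OOP £1504.50).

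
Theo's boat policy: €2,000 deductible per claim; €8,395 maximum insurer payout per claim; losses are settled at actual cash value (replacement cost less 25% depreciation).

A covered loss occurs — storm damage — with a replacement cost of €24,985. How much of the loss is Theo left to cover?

€16,590

At 25% depreciation, ACV = €24,985 − €6,246.25 = €18,738.75.
After the deductible, €18,738.75 − €2,000 = €16,738.75 remains.
€16,738.75 exceeds the €8,395 limit, so the insurer pays the limit: €8,395.
Owner's share is the uncovered remainder: €24,985 − €8,395 = €16,590.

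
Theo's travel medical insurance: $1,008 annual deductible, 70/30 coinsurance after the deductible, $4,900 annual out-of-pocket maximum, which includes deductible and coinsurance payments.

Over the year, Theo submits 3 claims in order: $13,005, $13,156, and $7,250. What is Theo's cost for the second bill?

Claim 1 — $13,005: deductible takes $1,008, $11,997 remains; 30% of $11,997 = $3,599.10. Traveler owes $4,607.10 (running OOP $4,607.10).
Claim 2 — $13,156: deductible met; 30% of $13,156 = $3,946.80. That would push OOP to $8,553.90, over the $4,900 cap, so traveler pays $4,900 − $4,607.10 = $292.90.

$292.90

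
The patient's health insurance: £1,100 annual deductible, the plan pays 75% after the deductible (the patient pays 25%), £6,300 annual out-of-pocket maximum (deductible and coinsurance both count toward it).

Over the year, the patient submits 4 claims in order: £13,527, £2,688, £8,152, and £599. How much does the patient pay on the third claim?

£1,421.25

Bill 1, £13,527: £1,100 to deductible, leaving £12,427; coinsurance £12,427 × 25% = £3,106.75. Patient owes £4,206.75 (running OOP £4,206.75).
Bill 2, £2,688: 25% coinsurance on £2,688 = £672. Patient pays £672; OOP now £4,878.75.
Bill 3, £8,152: 25% coinsurance on £8,152 = £2,038. Adding that to £4,878.75 gives £6,916.75, past the £6,300 cap; patient pays only £6,300 − £4,878.75 = £1,421.25.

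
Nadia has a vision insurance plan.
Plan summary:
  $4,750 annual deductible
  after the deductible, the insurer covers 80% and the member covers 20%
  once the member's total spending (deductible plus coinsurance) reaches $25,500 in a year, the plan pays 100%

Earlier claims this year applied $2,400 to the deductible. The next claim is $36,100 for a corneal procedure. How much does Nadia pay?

$2,400 of the $4,750 deductible is already met, leaving $2,350.
After the $2,350 deductible portion, $36,100 − $2,350 = $33,750 is subject to coinsurance.
20% of $33,750 = $6,750 falls to the member.
That puts the member's cost at $2,350 + $6,750 = $9,100 before any cap.
Cumulative spending $2,400 + $9,100 = $11,500 stays under the $25,500 maximum.

$9,100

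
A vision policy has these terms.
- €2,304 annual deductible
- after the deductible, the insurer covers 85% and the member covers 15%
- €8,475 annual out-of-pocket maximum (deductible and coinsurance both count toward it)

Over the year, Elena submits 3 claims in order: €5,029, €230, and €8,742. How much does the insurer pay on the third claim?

Claim 1 (€5,029): €2,304 to deductible, leaving €2,725; member's 15% is €408.75. Member owes €2,712.75 (running OOP €2,712.75). Plan pays €5,029 − €2,712.75 = €2,316.25.
Claim 2 (€230): deductible already satisfied, so member's share is 15% × €230 = €34.50. Member owes €34.50 (running OOP €2,747.25). Insurer: €230 − €34.50 = €195.50.
Claim 3 (€8,742): deductible met; 15% of €8,742 = €1,311.30. Member pays €1,311.30; OOP now €4,058.55. Insurer: €8,742 − €1,311.30 = €7,430.70.

€7,430.70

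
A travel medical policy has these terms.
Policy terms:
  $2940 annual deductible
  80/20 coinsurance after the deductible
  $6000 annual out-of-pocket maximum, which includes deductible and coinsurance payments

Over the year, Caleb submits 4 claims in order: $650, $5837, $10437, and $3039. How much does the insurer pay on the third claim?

$8349.60

#1 ($650): entire amount goes to the deductible. Traveler pays $650; OOP now $650. Insurer: $650 − $650 = $0.
#2 ($5837): $2290 finishes the deductible; $3547 goes to coinsurance; coinsurance $3547 × 20% = $709.40. Traveler owes $2999.40 (running OOP $3649.40). Plan pays $5837 − $2999.40 = $2837.60.
#3 ($10437): deductible already satisfied, so traveler's share is 20% × $10437 = $2087.40. Traveler owes $2087.40 (running OOP $5736.80). Plan pays $10437 − $2087.40 = $8349.60.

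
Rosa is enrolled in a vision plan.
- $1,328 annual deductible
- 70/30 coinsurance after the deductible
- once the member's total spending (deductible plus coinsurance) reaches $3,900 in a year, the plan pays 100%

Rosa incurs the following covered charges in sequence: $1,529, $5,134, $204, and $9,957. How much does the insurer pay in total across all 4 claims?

Bill 1, $1,529: $1,328 to deductible, leaving $201; member's 30% is $60.30. Member owes $1,388.30 (running OOP $1,388.30). Insurer: $1,529 − $1,388.30 = $140.70.
Bill 2, $5,134: 30% coinsurance on $5,134 = $1,540.20. Cost to member: $1,540.20. OOP to date $2,928.50. Insurer: $5,134 − $1,540.20 = $3,593.80.
Bill 3, $204: 30% coinsurance on $204 = $61.20. Cost to member: $61.20. OOP to date $2,989.70. Plan pays $204 − $61.20 = $142.80.
Bill 4, $9,957: deductible met; 30% of $9,957 = $2,987.10. That would push OOP to $5,976.80, over the $3,900 cap, so member pays $3,900 − $2,989.70 = $910.30. Insurer: $9,957 − $910.30 = $9,046.70.
Insurer total: $140.70 + $3,593.80 + $142.80 + $9,046.70 = $12,924.

$12,924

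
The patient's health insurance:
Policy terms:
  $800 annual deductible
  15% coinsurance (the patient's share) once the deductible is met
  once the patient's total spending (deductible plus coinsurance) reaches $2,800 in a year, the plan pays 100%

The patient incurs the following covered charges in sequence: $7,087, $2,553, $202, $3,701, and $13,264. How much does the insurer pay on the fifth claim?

#1 ($7,087): $800 to deductible, leaving $6,287; 15% of $6,287 = $943.05. Cost to patient: $1,743.05. OOP to date $1,743.05. Insurer: $7,087 − $1,743.05 = $5,343.95.
#2 ($2,553): deductible already satisfied, so patient's share is 15% × $2,553 = $382.95. Patient owes $382.95 (running OOP $2,126). Insurer: $2,553 − $382.95 = $2,170.05.
#3 ($202): deductible met; 15% of $202 = $30.30. Patient pays $30.30; OOP now $2,156.30. Plan pays $202 − $30.30 = $171.70.
#4 ($3,701): 15% coinsurance on $3,701 = $555.15. Cost to patient: $555.15. OOP to date $2,711.45. Insurer: $3,701 − $555.15 = $3,145.85.
#5 ($13,264): deductible already satisfied, so patient's share is 15% × $13,264 = $1,989.60. OOP would hit $4,701.05 > $2,800, so the cap limits the patient to $2,800 − $2,711.45 = $88.55. Insurer: $13,264 − $88.55 = $13,175.45.

$13,175.45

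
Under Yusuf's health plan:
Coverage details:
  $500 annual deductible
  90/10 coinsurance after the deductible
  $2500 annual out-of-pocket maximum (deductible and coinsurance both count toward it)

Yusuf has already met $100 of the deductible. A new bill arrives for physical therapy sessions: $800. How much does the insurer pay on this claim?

$360

$100 of the $500 deductible is already met, leaving $400.
The remaining $400 (= $800 − $400) moves to coinsurance.
Coinsurance: $400 × 10% = $40.
So the patient owes $400 + $40 = $440 before any cap.
Year-to-date out-of-pocket becomes $100 + $440 = $540, still under the $2500 maximum, so no cap applies.
The plan picks up $800 − $440 = $360.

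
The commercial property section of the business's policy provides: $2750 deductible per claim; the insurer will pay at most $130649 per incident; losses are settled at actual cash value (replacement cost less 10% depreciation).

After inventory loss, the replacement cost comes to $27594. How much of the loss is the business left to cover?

$5509.40

Actual cash value after 10% depreciation: $27594 × 90% = $24834.60.
Less the $2750 deductible: $24834.60 − $2750 = $22084.60.
$22084.60 ≤ $130649, so the limit doesn't bind; insurer pays $22084.60.
The business bears the rest of the original loss: $27594 − $22084.60 = $5509.40.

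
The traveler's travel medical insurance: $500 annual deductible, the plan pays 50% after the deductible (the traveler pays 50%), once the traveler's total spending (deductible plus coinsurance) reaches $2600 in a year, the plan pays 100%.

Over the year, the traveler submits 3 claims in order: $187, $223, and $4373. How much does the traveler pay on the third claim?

Claim 1 — $187: all of it applies to the deductible. Cost to traveler: $187. OOP to date $187.
Claim 2 — $223: entire amount goes to the deductible. Cost to traveler: $223. OOP to date $410.
Claim 3 — $4373: $90 finishes the deductible; $4283 goes to coinsurance; 50% of $4283 = $2141.50. Deductible plus coinsurance: $90 + $2141.50 = $2231.50. That would push OOP to $2641.50, over the $2600 cap, so traveler pays $2600 − $410 = $2190.

$2190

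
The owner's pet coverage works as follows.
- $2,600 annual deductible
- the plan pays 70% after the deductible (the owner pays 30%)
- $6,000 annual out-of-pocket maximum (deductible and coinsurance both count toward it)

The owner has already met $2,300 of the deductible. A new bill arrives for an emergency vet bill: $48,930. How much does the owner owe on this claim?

$3,700

Deductible still to meet: $2,600 − $2,300 = $300.
That leaves $48,930 − $300 = $48,630 for coinsurance.
Coinsurance: $48,630 × 30% = $14,589.
Owner responsibility before any cap: $300 + $14,589 = $14,889.
Adding $14,889 to the $2,300 already spent would give $17,189, which exceeds the $6,000 cap; the owner pays just $6,000 − $2,300 = $3,700.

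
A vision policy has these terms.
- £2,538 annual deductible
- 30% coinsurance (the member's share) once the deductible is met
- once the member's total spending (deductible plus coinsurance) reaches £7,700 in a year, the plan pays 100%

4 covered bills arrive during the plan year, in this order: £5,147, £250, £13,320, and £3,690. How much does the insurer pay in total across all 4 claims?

£14,707

Claim 1 — £5,147: £2,538 finishes the deductible; £2,609 goes to coinsurance; member's 30% is £782.70. Member pays £3,320.70; OOP now £3,320.70. Insurer: £5,147 − £3,320.70 = £1,826.30.
Claim 2 — £250: deductible already satisfied, so member's share is 30% × £250 = £75. Member pays £75; OOP now £3,395.70. Plan pays £250 − £75 = £175.
Claim 3 — £13,320: deductible already satisfied, so member's share is 30% × £13,320 = £3,996. Cost to member: £3,996. OOP to date £7,391.70. Insurer: £13,320 − £3,996 = £9,324.
Claim 4 — £3,690: deductible met; 30% of £3,690 = £1,107. OOP would hit £8,498.70 > £7,700, so the cap limits the member to £7,700 − £7,391.70 = £308.30. Plan pays £3,690 − £308.30 = £3,381.70.
Insurer total: £1,826.30 + £175 + £9,324 + £3,381.70 = £14,707.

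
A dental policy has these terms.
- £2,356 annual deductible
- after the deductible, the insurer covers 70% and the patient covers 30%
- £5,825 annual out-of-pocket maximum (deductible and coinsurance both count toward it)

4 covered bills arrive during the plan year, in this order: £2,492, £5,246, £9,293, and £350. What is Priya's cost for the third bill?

£1,854.40

Bill 1, £2,492: £2,356 to deductible, leaving £136; 30% of £136 = £40.80. Patient pays £2,396.80; OOP now £2,396.80.
Bill 2, £5,246: deductible already satisfied, so patient's share is 30% × £5,246 = £1,573.80. Cost to patient: £1,573.80. OOP to date £3,970.60.
Bill 3, £9,293: deductible already satisfied, so patient's share is 30% × £9,293 = £2,787.90. That would push OOP to £6,758.50, over the £5,825 cap, so patient pays £5,825 − £3,970.60 = £1,854.40.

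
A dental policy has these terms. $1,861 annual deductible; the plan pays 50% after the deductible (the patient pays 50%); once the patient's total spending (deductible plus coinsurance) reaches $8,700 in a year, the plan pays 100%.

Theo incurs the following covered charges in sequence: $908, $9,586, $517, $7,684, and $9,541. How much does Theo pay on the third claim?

$258.50

#1 ($908): fully absorbed by the deductible. Cost to patient: $908. OOP to date $908.
#2 ($9,586): deductible takes $953, $8,633 remains; 50% of $8,633 = $4,316.50. Patient pays $5,269.50; OOP now $6,177.50.
#3 ($517): deductible met; 50% of $517 = $258.50. Patient owes $258.50 (running OOP $6,436).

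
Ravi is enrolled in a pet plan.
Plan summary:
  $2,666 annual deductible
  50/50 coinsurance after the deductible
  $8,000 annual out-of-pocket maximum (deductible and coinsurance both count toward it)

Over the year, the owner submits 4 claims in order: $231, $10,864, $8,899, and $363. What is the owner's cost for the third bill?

Bill 1, $231: all of it applies to the deductible. Cost to owner: $231. OOP to date $231.
Bill 2, $10,864: $2,435 to deductible, leaving $8,429; owner's 50% is $4,214.50. Owner owes $6,649.50 (running OOP $6,880.50).
Bill 3, $8,899: 50% coinsurance on $8,899 = $4,449.50. That would push OOP to $11,330, over the $8,000 cap, so owner pays $8,000 − $6,880.50 = $1,119.50.

$1,119.50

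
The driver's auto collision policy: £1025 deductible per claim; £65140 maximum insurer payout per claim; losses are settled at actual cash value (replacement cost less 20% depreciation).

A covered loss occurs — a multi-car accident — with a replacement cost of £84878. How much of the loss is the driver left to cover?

At 20% depreciation, ACV = £84878 − £16975.60 = £67902.40.
After the deductible, £67902.40 − £1025 = £66877.40 remains.
The £65140 per-incident cap binds; insurer pays £65140.
Driver's share is the uncovered remainder: £84878 − £65140 = £19738.

£19738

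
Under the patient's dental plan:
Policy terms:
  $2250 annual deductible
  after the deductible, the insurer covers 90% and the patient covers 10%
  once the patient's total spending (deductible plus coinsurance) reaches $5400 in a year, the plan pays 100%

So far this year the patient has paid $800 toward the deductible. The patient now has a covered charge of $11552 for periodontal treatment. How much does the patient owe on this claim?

Deductible still to meet: $2250 − $800 = $1450.
That leaves $11552 − $1450 = $10102 for coinsurance.
Patient's 10% share of $10102 is $1010.20.
Patient responsibility before any cap: $1450 + $1010.20 = $2460.20.
Year-to-date out-of-pocket becomes $800 + $2460.20 = $3260.20, still under the $5400 maximum, so no cap applies.

$2460.20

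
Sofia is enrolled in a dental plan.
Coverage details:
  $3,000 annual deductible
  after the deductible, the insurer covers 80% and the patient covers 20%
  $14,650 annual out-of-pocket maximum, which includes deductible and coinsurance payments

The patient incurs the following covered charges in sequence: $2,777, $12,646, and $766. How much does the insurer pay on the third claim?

$612.80

Bill 1, $2,777: all of it applies to the deductible. Patient pays $2,777; OOP now $2,777. Insurer: $2,777 − $2,777 = $0.
Bill 2, $12,646: $223 to deductible, leaving $12,423; 20% of $12,423 = $2,484.60. Patient owes $2,707.60 (running OOP $5,484.60). Insurer: $12,646 − $2,707.60 = $9,938.40.
Bill 3, $766: 20% coinsurance on $766 = $153.20. Cost to patient: $153.20. OOP to date $5,637.80. Insurer: $766 − $153.20 = $612.80.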